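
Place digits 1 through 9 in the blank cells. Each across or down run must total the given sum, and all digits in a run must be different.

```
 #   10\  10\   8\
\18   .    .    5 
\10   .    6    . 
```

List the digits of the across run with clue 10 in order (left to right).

1 6 3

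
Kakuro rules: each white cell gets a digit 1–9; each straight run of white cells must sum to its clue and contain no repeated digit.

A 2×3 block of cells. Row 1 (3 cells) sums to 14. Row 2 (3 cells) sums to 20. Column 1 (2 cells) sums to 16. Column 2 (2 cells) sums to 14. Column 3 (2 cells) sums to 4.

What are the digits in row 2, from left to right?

9, 8, 3

16 in 2 cells must be {7,9}; 4 in 2 cells must be {1,3}.
The 20 across and the 4 down share only 3, so (2,3) = 3.
(1,3) = 4 − 3 = 1 completes the 4 down.
Given what's placed, (2,1) must be 9 to fit the 20 across and 16 down.
(2,2) = 20 − 12 = 8 completes the 20 across.
(1,1) = 16 − 9 = 7 completes the 16 down.
(1,2) = 14 − 8 = 6 completes the 14 across.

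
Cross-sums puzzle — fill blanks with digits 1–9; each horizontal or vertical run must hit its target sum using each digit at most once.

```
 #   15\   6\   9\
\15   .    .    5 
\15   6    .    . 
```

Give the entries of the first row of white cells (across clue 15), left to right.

R1C1 = 15 − 6 = 9 completes the 15 down.
R1C2 = 15 − 14 = 1 completes the 15 across.
R2C2 = 6 − 1 = 5 completes the 6 down.
R2C3 = 15 − 11 = 4 completes the 15 across.

9, 1, 5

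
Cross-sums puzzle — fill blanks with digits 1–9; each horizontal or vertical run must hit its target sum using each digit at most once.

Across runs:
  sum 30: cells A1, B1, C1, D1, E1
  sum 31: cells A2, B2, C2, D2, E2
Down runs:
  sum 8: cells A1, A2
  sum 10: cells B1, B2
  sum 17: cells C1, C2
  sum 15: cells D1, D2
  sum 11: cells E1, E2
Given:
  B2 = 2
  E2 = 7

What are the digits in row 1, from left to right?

17 in 2 cells must be {8,9}.
B1 = 10 − 2 = 8 completes the 10 down.
C1 = 9: the only remaining digit allowed by both the 30 across and the 17 down.
E1 = 11 − 7 = 4 completes the 11 down.
A2 = 5: the only remaining digit allowed by both the 31 across and the 8 down.
C2 = 17 − 9 = 8 completes the 17 down.
D2 = 31 − 22 = 9 completes the 31 across.
A1 = 8 − 5 = 3 completes the 8 down.
D1 = 30 − 24 = 6 completes the 30 across.

3 8 9 6 4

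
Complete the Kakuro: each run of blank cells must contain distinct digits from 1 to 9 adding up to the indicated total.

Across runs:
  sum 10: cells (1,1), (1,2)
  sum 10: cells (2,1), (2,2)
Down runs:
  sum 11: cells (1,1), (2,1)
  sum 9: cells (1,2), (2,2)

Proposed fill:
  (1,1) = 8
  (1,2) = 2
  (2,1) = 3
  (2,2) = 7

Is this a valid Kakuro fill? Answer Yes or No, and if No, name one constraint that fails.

Yes

Across: 8+2=10; 3+7=10. Down: 8+3=11; 2+7=9. No digit repeats within any run.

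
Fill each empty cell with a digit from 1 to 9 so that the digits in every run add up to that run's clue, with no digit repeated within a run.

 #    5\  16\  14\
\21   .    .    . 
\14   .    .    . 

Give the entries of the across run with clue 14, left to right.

1 7 6

16 in 2 cells must be {7,9}.
The 21 across and the 5 down share only 4, so R1C1 = 4.
Given what's placed, R1C2 must be 9 to fit the 21 across and 16 down.
R1C3 = 21 − 13 = 8 completes the 21 across.
R2C1 = 5 − 4 = 1 completes the 5 down.
R2C2 = 16 − 9 = 7 completes the 16 down.
R2C3 = 14 − 8 = 6 completes the 14 across.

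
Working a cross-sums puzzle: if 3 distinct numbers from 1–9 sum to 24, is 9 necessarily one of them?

The only way to make 24 from 3 distinct digits is {7,8,9}, which contains 9.

Yes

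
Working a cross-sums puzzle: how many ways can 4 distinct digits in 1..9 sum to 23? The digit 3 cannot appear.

4 distinct digits from 1–9 sum between 10 and 30.
Dropping sets that contain 3.
Enumerating: {1,5,8,9}, {1,6,7,9}, {2,4,8,9}, {2,5,7,9}, {2,6,7,8}, {4,5,6,8}.

6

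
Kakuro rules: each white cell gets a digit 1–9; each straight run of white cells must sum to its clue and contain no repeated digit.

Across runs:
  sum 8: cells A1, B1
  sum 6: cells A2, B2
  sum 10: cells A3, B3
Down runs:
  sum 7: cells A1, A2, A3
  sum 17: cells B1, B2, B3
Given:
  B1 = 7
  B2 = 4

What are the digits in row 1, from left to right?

7 in 3 cells must be {1,2,4}.
A1 = 8 − 7 = 1 completes the 8 across.
A2 = 6 − 4 = 2 completes the 6 across.
A3 = 7 − 3 = 4 completes the 7 down.
B3 = 10 − 4 = 6 completes the 10 across.

1 7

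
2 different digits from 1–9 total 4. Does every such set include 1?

Yes

The only way to make 4 from 2 distinct digits is {1,3}, which contains 1.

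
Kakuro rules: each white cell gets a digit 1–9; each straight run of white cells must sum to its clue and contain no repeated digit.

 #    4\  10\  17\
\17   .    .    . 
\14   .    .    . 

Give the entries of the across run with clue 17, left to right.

3, 6, 8

4 in 2 cells must be {1,3}; 17 in 2 cells must be {8,9}.
Nothing is forced directly, so branch on R1C1, whose candidates are 1 or 3. If R1C1 = 1: that forces R1C3 = 9, R2C1 = 3, after which R2C3 would have to be in {2,4,5,6,7,9} for the 14 across but in {8} for the 17 down — contradiction. So R1C1 = 3.
R2C1 = 4 − 3 = 1 completes the 4 down.
Nothing is forced directly, so branch on R1C3, whose candidates are 8 or 9. If R1C3 = 9: then R1C2 would have to be in {5} for the 17 across but in {1,2,3,4,6,7,8,9} for the 10 down — contradiction. So R1C3 = 8.
R1C2 = 17 − 11 = 6 completes the 17 across.
R2C2 = 10 − 6 = 4 completes the 10 down.
R2C3 = 14 − 5 = 9 completes the 14 across.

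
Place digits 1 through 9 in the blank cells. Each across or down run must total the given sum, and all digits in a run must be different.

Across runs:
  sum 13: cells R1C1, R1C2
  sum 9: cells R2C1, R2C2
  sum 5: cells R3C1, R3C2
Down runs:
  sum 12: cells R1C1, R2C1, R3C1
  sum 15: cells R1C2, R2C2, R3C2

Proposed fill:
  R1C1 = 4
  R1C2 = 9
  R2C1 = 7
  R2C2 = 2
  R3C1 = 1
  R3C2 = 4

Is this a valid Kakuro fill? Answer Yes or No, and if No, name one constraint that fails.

Across: 4+9=13; 7+2=9; 1+4=5. Down: 4+7+1=12; 9+2+4=15. No digit repeats within any run.

Yes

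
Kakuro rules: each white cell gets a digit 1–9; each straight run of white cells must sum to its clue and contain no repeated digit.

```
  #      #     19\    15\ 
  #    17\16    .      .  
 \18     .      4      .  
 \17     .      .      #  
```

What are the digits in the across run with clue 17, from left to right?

9 8

16 in 2 cells must be {7,9}; 17 in 2 cells must be {8,9}.
No cell is forced outright now. R2C1 can only be 8 or 9 (the digits allowed by both its 18 across and its 17 down). If R2C1 = 9: then R2C3 would have to be in {5} for the 18 across but in {6,7,8,9} for the 15 down — contradiction. So R2C1 = 8.
R2C3 = 18 − 12 = 6 completes the 18 across.
R3C1 = 17 − 8 = 9 completes the 17 down.
R3C2 = 17 − 9 = 8 completes the 17 across.
R1C2 = 19 − 12 = 7 completes the 19 down.
R1C3 = 16 − 7 = 9 completes the 16 across.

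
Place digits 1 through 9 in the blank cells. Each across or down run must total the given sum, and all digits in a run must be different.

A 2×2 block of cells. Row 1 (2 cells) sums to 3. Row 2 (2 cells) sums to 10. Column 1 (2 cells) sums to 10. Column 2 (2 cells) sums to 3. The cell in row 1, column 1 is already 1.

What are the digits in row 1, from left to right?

1 2

3 in 2 cells must be {1,2}.
(1,2) = 3 − 1 = 2 completes the 3 across.
(2,1) = 10 − 1 = 9 completes the 10 down.
(2,2) = 10 − 9 = 1 completes the 10 across.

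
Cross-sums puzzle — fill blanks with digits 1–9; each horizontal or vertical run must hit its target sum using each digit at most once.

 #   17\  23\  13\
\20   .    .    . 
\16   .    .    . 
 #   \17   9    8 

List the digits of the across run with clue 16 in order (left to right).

17 in 2 cells must be {8,9}; 23 in 3 cells must be {6,8,9}.
Nothing is forced directly, so branch on R1C1, whose candidates are 8 or 9. If R1C1 = 8: then R1C2 would have to be in {3,5,7,9} for the 20 across but in {6,8} for the 23 down — contradiction. So R1C1 = 9.
R2C1 = 17 − 9 = 8 completes the 17 down.
Given what's placed, R2C2 must be 6 to fit the 16 across and 23 down.
R2C3 = 16 − 14 = 2 completes the 16 across.
R1C2 = 23 − 15 = 8 completes the 23 down.
R1C3 = 20 − 17 = 3 completes the 20 across.

8 6 2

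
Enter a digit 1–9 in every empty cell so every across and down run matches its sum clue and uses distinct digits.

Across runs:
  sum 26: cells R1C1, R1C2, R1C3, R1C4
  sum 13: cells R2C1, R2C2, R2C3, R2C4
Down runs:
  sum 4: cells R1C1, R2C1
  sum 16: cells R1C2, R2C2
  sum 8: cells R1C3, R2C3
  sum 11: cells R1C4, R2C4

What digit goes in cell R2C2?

7

4 in 2 cells must be {1,3}; 16 in 2 cells must be {7,9}.
Only 3 fits R1C1 under both its across sum 26 and down sum 4.
Given what's placed, R1C2 must be 9 to fit the 26 across and 16 down.
R1C3 = 6: the only remaining digit allowed by both the 26 across and the 8 down.
R1C4 = 26 − 18 = 8 completes the 26 across.
R2C1 = 4 − 3 = 1 completes the 4 down.
R2C2 = 16 − 9 = 7 completes the 16 down.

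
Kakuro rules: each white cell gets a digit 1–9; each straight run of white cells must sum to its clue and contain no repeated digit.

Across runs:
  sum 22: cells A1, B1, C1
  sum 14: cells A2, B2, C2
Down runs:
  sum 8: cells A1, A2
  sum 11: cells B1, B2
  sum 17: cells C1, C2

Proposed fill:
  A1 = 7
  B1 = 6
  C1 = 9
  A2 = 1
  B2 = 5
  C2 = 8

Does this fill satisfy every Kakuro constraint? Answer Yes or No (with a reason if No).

Across: 7+6+9=22; 1+5+8=14. Down: 7+1=8; 6+5=11; 9+8=17. No digit repeats within any run.

Yes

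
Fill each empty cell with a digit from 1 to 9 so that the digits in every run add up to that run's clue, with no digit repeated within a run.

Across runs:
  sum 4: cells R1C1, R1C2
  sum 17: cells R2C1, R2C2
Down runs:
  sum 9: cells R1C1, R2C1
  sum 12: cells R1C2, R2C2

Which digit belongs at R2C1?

8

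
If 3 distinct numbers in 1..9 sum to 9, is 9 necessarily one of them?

No

Counterexample: {1,2,6} sums to 9 without using 9.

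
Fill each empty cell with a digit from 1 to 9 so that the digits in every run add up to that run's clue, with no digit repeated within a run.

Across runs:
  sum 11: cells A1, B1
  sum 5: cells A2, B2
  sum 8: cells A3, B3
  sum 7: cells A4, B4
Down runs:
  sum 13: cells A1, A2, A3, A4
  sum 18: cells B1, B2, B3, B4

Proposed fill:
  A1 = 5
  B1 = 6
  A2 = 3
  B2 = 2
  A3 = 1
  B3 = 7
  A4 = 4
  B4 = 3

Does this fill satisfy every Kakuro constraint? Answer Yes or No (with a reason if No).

Across: 5+6=11; 3+2=5; 1+7=8; 4+3=7. Down: 5+3+1+4=13; 6+2+7+3=18. No digit repeats within any run.

Yes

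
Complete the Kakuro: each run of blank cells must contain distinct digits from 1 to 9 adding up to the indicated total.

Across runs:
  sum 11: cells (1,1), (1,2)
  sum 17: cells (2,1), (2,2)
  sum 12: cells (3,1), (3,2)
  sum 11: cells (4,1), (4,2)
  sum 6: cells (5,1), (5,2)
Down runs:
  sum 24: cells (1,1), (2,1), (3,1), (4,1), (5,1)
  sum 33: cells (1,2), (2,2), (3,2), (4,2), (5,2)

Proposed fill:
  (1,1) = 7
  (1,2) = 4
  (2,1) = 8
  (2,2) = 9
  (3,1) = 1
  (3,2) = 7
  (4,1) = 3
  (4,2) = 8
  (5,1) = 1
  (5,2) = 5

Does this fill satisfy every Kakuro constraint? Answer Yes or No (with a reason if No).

No — the across run (3,1)–(3,2) sums to 8, not 12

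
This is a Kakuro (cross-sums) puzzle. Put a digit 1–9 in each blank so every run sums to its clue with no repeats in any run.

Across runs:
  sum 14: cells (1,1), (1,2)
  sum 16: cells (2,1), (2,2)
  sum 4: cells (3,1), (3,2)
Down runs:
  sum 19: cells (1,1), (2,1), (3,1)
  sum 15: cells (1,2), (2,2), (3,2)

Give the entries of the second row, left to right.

7 9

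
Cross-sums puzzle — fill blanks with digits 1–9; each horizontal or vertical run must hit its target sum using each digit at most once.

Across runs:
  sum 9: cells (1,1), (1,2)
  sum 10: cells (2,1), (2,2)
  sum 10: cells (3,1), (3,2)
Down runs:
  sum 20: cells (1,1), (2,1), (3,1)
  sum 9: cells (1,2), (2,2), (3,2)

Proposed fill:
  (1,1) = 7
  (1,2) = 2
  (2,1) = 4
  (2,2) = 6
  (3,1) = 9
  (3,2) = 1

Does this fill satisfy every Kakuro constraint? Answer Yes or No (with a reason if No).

Across: 7+2=9; 4+6=10; 9+1=10. Down: 7+4+9=20; 2+6+1=9. No digit repeats within any run.

Yes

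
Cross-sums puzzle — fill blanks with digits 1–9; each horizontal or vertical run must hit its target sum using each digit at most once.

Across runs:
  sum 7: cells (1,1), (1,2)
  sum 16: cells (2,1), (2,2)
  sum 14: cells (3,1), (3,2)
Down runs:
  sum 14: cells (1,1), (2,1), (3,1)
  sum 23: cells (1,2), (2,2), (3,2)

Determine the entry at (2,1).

7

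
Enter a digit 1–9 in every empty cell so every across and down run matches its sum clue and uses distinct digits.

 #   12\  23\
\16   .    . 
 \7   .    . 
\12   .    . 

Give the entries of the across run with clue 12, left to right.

4, 8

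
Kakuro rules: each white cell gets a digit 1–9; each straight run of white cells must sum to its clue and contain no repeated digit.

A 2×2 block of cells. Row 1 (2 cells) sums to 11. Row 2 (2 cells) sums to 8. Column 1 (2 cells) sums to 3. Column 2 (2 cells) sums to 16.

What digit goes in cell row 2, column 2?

7

3 in 2 cells must be {1,2}; 16 in 2 cells must be {7,9}.
The 11 across and the 3 down share only 2, so (1,1) = 2.
(1,2) = 11 − 2 = 9 completes the 11 across.
(2,1) = 3 − 2 = 1 completes the 3 down.
(2,2) = 8 − 1 = 7 completes the 8 across.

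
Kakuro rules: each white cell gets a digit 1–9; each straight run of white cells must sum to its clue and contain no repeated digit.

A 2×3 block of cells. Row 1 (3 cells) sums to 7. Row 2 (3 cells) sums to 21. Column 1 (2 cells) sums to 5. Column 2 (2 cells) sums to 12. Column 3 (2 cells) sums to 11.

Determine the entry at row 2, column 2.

8

7 in 3 cells must be {1,2,4}.
The 7 across and the 12 down share only 4, so (1,2) = 4.
Given what's placed, (1,3) must be 2 to fit the 7 across and 11 down.
(2,1) = 4: only digit in both the 21-across and 5-down candidate sets.
(2,2) = 12 − 4 = 8 completes the 12 down.
(2,3) = 21 − 12 = 9 completes the 21 across.
(1,1) = 7 − 6 = 1 completes the 7 across.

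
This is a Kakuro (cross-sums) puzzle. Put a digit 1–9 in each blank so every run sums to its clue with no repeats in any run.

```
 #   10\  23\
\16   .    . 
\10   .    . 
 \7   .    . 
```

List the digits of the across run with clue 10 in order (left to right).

2 8

16 in 2 cells must be {7,9}; 23 in 3 cells must be {6,8,9}.
The 16 across and the 10 down share only 7, so R1C1 = 7.
R1C2 = 16 − 7 = 9 completes the 16 across.
Given what's placed, R3C2 must be 6 to fit the 7 across and 23 down.
R2C2 = 23 − 15 = 8 completes the 23 down.
R3C1 = 7 − 6 = 1 completes the 7 across.
R2C1 = 10 − 8 = 2 completes the 10 across.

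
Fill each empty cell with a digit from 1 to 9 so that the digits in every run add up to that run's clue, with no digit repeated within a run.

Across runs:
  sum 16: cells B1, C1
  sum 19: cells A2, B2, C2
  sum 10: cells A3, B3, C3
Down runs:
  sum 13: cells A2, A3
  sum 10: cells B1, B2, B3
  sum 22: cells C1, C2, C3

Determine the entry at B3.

16 in 2 cells must be {7,9}.
Only 7 fits B1 under both its across sum 16 and down sum 10.
C1 = 16 − 7 = 9 completes the 16 across.
Given what's placed, B2 must be 2 to fit the 19 across and 10 down.
C2 = 8: the only remaining digit allowed by both the 19 across and the 22 down.
B3 = 10 − 9 = 1 completes the 10 down.

1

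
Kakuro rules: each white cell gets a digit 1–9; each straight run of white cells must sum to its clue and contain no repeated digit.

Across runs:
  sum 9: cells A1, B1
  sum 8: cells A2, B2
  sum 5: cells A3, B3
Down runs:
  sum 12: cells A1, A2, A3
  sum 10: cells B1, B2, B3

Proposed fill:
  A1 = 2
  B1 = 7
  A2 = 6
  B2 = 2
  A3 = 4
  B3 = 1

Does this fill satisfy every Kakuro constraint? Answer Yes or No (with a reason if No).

Across: 2+7=9; 6+2=8; 4+1=5. Down: 2+6+4=12; 7+2+1=10. No digit repeats within any run.

Yes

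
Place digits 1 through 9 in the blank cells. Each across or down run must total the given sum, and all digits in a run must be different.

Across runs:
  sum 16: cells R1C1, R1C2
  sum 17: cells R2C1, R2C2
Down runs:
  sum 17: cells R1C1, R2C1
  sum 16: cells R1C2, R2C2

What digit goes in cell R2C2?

16 in 2 cells must be {7,9}; 17 in 2 cells must be {8,9}.
The 16 across and the 17 down share only 9, so R1C1 = 9.
R1C2 = 16 − 9 = 7 completes the 16 across.
R2C1 = 17 − 9 = 8 completes the 17 down.
R2C2 = 17 − 8 = 9 completes the 17 across.

9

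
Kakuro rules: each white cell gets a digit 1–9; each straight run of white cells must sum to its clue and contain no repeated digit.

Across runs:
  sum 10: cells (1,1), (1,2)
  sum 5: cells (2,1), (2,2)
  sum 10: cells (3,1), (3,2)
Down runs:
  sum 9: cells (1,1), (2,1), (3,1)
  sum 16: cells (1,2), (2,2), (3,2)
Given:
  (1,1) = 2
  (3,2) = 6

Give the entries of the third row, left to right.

4, 6

(1,2) = 10 − 2 = 8 completes the 10 across.
(2,2) = 16 − 14 = 2 completes the 16 down.
(3,1) = 10 − 6 = 4 completes the 10 across.
(2,1) = 5 − 2 = 3 completes the 5 across.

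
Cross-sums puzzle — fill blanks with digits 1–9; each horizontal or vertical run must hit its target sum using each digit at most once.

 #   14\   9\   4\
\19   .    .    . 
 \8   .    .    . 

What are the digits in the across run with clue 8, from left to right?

4 in 2 cells must be {1,3}.
The 19 across and the 4 down share only 3, so R1C3 = 3.
The 8 across and the 14 down share only 5, so R2C1 = 5.
R2C3 = 4 − 3 = 1 completes the 4 down.
R1C1 = 14 − 5 = 9 completes the 14 down.
R1C2 = 19 − 12 = 7 completes the 19 across.
R2C2 = 8 − 6 = 2 completes the 8 across.

5 2 1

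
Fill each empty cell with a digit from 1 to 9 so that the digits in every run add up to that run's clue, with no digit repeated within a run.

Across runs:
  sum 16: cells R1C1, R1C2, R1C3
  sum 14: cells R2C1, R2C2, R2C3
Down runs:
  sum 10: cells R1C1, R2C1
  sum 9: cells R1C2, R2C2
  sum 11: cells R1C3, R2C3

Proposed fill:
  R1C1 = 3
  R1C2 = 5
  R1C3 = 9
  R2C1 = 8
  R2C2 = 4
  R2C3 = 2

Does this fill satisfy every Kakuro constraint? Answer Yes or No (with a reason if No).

No — the down run R1C1–R2C1 sums to 11, not 10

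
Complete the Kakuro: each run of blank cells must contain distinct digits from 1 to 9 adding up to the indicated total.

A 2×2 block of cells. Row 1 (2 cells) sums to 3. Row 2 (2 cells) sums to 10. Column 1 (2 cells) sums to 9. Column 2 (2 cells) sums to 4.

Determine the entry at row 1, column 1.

3 in 2 cells must be {1,2}; 4 in 2 cells must be {1,3}.
The 3 across and the 4 down share only 1, so (1,2) = 1.
(2,2) = 4 − 1 = 3 completes the 4 down.
(1,1) = 3 − 1 = 2 completes the 3 across.
(2,1) = 10 − 3 = 7 completes the 10 across.

2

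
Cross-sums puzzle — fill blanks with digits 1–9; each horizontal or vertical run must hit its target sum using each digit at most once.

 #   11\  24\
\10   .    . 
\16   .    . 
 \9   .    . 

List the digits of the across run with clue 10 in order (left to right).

3 7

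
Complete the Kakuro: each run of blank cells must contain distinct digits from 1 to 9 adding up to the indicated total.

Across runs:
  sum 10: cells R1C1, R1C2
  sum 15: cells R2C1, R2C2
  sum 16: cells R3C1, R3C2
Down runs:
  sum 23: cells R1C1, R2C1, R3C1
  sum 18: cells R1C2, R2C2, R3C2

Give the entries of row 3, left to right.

9, 7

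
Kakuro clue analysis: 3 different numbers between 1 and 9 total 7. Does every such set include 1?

Yes

The only way to make 7 from 3 distinct digits is {1,2,4}, which contains 1.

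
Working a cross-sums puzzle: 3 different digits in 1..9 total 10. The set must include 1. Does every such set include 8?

No

Counterexample: {1,2,7} sums to 10 under that restriction without using 8.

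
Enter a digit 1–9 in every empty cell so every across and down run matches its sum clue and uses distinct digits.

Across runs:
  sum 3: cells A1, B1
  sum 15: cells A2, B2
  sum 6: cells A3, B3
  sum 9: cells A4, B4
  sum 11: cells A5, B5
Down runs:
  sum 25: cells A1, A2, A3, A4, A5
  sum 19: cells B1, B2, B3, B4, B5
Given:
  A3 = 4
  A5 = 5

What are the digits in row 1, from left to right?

2 1

3 in 2 cells must be {1,2}.
B3 = 6 − 4 = 2 completes the 6 across.
B5 = 11 − 5 = 6 completes the 11 across.
B1 = 1: the only remaining digit allowed by both the 3 across and the 19 down.
Given what's placed, B2 must be 7 to fit the 15 across and 19 down.
B4 = 19 − 16 = 3 completes the 19 down.
A1 = 3 − 1 = 2 completes the 3 across.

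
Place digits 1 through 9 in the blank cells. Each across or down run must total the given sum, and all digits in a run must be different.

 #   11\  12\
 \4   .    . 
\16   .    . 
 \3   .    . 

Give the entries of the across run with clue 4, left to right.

3, 1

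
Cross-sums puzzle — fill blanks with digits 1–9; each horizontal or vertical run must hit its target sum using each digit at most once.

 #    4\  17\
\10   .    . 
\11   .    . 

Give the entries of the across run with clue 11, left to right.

3, 8

4 in 2 cells must be {1,3}; 17 in 2 cells must be {8,9}.
The 11 across and the 4 down share only 3, so R2C1 = 3.
R2C2 = 11 − 3 = 8 completes the 11 across.
R1C1 = 4 − 3 = 1 completes the 4 down.
R1C2 = 10 − 1 = 9 completes the 10 across.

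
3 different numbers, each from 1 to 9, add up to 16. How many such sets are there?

3 distinct digits from 1–9 sum between 6 and 24.

8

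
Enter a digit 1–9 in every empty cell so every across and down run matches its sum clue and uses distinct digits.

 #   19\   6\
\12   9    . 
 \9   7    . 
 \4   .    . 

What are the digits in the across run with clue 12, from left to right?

9 3

4 in 2 cells must be {1,3}; 6 in 3 cells must be {1,2,3}.
R1C2 = 12 − 9 = 3 completes the 12 across.
R2C2 = 9 − 7 = 2 completes the 9 across.
R3C1 = 19 − 16 = 3 completes the 19 down.
R3C2 = 4 − 3 = 1 completes the 4 across.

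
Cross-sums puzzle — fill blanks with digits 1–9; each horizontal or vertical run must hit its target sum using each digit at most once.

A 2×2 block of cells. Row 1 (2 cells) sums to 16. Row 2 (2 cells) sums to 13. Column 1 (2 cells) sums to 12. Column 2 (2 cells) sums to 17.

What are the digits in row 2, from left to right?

5, 8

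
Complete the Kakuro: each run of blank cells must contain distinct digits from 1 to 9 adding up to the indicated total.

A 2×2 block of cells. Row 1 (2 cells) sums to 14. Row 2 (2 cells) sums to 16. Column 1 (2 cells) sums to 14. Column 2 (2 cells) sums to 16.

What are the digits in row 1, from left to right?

5 9

16 in 2 cells must be {7,9}.
The 14 across and the 16 down share only 9, so (1,2) = 9.
The 16 across and the 14 down share only 9, so (2,1) = 9.
(2,2) = 16 − 9 = 7 completes the 16 across.
(1,1) = 14 − 9 = 5 completes the 14 across.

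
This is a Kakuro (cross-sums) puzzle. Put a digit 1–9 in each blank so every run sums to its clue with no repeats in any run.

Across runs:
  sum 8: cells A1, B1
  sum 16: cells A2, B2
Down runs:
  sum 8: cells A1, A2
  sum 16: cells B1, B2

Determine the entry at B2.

16 in 2 cells must be {7,9}.
The 8 across and the 16 down share only 7, so B1 = 7.
The 16 across and the 8 down share only 7, so A2 = 7.
B2 = 16 − 7 = 9 completes the 16 across.
A1 = 8 − 7 = 1 completes the 8 across.

9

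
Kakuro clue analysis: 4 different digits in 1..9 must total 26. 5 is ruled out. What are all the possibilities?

{2,7,8,9}; {3,6,8,9}; {4,6,7,9}

4 distinct digits from 1–9 sum between 10 and 30.
Dropping sets that contain 5.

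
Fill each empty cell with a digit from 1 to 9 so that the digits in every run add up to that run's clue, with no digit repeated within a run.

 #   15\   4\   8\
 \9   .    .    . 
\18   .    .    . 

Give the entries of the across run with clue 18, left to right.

4 in 2 cells must be {1,3}.
The 9 across and the 15 down share only 6, so R1C1 = 6.
Given what's placed, R1C2 must be 1 to fit the 9 across and 4 down.
R1C3 = 9 − 7 = 2 completes the 9 across.
R2C1 = 15 − 6 = 9 completes the 15 down.
R2C2 = 4 − 1 = 3 completes the 4 down.
R2C3 = 18 − 12 = 6 completes the 18 across.

9 3 6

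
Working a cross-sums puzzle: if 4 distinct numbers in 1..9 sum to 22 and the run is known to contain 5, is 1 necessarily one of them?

Counterexample: {2,5,6,9} sums to 22 under that restriction without using 1.

No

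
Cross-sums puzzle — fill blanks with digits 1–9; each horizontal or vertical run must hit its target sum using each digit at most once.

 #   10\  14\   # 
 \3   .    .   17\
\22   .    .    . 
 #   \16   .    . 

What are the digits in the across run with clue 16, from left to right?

7 9

3 in 2 cells must be {1,2}; 16 in 2 cells must be {7,9}; 17 in 2 cells must be {8,9}.
The 16 across and the 17 down share only 9, so R3C3 = 9.
R2C3 = 17 − 9 = 8 completes the 17 down.
R3C2 = 16 − 9 = 7 completes the 16 across.
R2C1 = 9: the only remaining digit allowed by both the 22 across and the 10 down.
R2C2 = 22 − 17 = 5 completes the 22 across.
R1C1 = 10 − 9 = 1 completes the 10 down.
R1C2 = 3 − 1 = 2 completes the 3 across.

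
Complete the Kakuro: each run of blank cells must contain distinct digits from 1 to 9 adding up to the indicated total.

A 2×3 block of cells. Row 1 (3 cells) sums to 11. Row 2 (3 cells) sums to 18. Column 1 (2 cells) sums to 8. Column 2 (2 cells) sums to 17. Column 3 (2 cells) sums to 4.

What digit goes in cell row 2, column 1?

17 in 2 cells must be {8,9}; 4 in 2 cells must be {1,3}.
The 11 across and the 17 down share only 8, so (1,2) = 8.
Given what's placed, (1,3) must be 1 to fit the 11 across and 4 down.
(2,2) = 17 − 8 = 9 completes the 17 down.
(2,3) = 4 − 1 = 3 completes the 4 down.
(1,1) = 11 − 9 = 2 completes the 11 across.
(2,1) = 18 − 12 = 6 completes the 18 across.

6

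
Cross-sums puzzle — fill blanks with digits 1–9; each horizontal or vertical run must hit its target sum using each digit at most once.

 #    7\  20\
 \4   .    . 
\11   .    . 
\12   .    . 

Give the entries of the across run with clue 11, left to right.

4 in 2 cells must be {1,3}; 7 in 3 cells must be {1,2,4}.
The 4 across and the 7 down share only 1, so R1C1 = 1.
R1C2 = 4 − 1 = 3 completes the 4 across.
Given what's placed, R3C1 must be 4 to fit the 12 across and 7 down.
R3C2 = 12 − 4 = 8 completes the 12 across.
R2C1 = 7 − 5 = 2 completes the 7 down.
R2C2 = 11 − 2 = 9 completes the 11 across.

2 9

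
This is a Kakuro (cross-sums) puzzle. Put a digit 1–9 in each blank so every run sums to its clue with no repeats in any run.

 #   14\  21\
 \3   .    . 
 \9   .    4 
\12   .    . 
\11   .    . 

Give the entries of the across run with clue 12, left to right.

3 9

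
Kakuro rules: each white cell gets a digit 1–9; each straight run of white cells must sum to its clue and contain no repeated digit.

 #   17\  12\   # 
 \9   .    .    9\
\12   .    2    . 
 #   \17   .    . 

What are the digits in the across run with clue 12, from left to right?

17 in 2 cells must be {8,9}.
Only 8 fits R1C1 under both its across sum 9 and down sum 17.
R1C2 = 9 − 8 = 1 completes the 9 across.
R2C1 = 17 − 8 = 9 completes the 17 down.
R2C3 = 12 − 11 = 1 completes the 12 across.
R3C2 = 12 − 3 = 9 completes the 12 down.
R3C3 = 17 − 9 = 8 completes the 17 across.

9 2 1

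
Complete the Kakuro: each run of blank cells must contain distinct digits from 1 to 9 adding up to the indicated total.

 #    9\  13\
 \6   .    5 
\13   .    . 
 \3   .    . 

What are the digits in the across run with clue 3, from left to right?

3 in 2 cells must be {1,2}.
R1C1 = 6 − 5 = 1 completes the 6 across.
Given what's placed, R3C1 must be 2 to fit the 3 across and 9 down.
R3C2 = 3 − 2 = 1 completes the 3 across.
R2C1 = 9 − 3 = 6 completes the 9 down.
R2C2 = 13 − 6 = 7 completes the 13 across.

2, 1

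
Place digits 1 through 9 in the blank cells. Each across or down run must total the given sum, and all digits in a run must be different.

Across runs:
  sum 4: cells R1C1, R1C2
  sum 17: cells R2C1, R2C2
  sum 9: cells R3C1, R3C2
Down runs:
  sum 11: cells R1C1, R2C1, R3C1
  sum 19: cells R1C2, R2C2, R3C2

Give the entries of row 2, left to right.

8 9

4 in 2 cells must be {1,3}; 17 in 2 cells must be {8,9}.
The 4 across and the 19 down share only 3, so R1C2 = 3.
The 17 across and the 11 down share only 8, so R2C1 = 8.
R2C2 = 17 − 8 = 9 completes the 17 across.
R3C2 = 19 − 12 = 7 completes the 19 down.
R1C1 = 4 − 3 = 1 completes the 4 across.
R3C1 = 9 − 7 = 2 completes the 9 across.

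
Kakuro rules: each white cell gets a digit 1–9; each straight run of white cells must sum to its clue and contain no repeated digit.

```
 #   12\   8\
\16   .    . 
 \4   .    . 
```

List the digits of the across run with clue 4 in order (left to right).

3, 1

16 in 2 cells must be {7,9}; 4 in 2 cells must be {1,3}.
The 16 across and the 8 down share only 7, so R1C2 = 7.
The 4 across and the 12 down share only 3, so R2C1 = 3.
R2C2 = 4 − 3 = 1 completes the 4 across.
R1C1 = 16 − 7 = 9 completes the 16 across.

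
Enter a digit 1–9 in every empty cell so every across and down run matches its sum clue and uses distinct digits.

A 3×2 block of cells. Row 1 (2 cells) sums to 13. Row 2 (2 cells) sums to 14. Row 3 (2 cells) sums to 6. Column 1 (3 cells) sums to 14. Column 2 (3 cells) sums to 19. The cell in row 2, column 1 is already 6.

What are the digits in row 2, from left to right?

6, 8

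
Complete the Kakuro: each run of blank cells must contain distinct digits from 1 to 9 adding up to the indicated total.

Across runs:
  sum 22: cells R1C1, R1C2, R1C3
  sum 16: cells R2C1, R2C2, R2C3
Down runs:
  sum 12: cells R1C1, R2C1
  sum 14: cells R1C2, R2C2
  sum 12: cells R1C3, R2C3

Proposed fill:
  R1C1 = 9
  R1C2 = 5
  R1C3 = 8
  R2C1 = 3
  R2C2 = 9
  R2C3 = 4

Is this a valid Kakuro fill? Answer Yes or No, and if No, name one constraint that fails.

Yes

Across: 9+5+8=22; 3+9+4=16. Down: 9+3=12; 5+9=14; 8+4=12. No digit repeats within any run.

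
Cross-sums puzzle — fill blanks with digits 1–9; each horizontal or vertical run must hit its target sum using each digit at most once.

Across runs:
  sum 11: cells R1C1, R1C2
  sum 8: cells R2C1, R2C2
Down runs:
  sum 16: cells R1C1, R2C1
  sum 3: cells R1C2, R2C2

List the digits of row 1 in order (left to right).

16 in 2 cells must be {7,9}; 3 in 2 cells must be {1,2}.
The 11 across and the 3 down share only 2, so R1C2 = 2.
The 8 across and the 16 down share only 7, so R2C1 = 7.
R2C2 = 8 − 7 = 1 completes the 8 across.
R1C1 = 11 − 2 = 9 completes the 11 across.

9 2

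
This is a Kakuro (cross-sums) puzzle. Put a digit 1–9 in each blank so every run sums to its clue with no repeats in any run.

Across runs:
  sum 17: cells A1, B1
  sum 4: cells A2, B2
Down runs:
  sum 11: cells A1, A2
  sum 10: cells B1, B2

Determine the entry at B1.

9

17 in 2 cells must be {8,9}; 4 in 2 cells must be {1,3}.
The 4 across and the 11 down share only 3, so A2 = 3.
B2 = 4 − 3 = 1 completes the 4 across.
A1 = 11 − 3 = 8 completes the 11 down.
B1 = 17 − 8 = 9 completes the 17 across.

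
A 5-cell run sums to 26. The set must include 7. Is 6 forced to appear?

Counterexample: {1,4,5,7,9} sums to 26 under that restriction without using 6.

No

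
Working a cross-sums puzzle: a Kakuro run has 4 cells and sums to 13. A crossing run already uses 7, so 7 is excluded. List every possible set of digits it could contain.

4 distinct digits from 1–9 sum between 10 and 30.
Dropping sets that contain 7.

{1,2,4,6}; {1,3,4,5}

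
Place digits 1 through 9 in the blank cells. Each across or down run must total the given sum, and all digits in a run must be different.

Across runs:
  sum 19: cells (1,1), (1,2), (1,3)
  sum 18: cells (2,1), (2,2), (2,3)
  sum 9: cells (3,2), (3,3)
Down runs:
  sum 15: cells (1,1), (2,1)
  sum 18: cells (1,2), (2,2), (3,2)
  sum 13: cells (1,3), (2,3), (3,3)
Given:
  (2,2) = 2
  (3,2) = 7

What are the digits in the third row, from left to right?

7 2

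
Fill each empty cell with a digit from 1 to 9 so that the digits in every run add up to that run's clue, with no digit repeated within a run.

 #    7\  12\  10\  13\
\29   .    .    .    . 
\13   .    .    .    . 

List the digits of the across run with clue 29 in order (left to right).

5 8 9 7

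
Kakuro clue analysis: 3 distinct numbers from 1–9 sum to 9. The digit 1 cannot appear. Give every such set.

3 distinct digits from 1–9 sum between 6 and 24.
Dropping sets that contain 1.
Only one set works: {2,3,4}.

{2,3,4}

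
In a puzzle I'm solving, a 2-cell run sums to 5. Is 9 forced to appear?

Counterexample: {1,4} sums to 5 without using 9.

No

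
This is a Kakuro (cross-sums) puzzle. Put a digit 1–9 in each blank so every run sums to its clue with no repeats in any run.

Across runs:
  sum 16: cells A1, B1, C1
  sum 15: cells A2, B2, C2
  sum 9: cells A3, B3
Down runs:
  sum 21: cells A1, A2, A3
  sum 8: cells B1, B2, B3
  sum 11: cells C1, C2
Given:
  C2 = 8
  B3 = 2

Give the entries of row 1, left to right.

C1 = 11 − 8 = 3 completes the 11 down.
A3 = 9 − 2 = 7 completes the 9 across.
Given what's placed, B1 must be 5 to fit the 16 across and 8 down.
B2 = 8 − 7 = 1 completes the 8 down.
A1 = 16 − 8 = 8 completes the 16 across.
A2 = 15 − 9 = 6 completes the 15 across.

8 5 3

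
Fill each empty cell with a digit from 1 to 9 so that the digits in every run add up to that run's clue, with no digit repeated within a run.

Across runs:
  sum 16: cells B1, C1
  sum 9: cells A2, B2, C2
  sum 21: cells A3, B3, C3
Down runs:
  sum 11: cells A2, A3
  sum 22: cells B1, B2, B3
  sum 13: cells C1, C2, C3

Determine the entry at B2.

6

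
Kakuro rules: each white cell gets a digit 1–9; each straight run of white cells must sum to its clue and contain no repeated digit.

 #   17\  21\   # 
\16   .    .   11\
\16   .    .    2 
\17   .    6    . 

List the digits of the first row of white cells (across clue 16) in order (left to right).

9 7

16 in 2 cells must be {7,9}.
R1C2 = 7: the only remaining digit allowed by both the 16 across and the 21 down.
R2C2 = 21 − 13 = 8 completes the 21 down.
R3C3 = 11 − 2 = 9 completes the 11 down.
R1C1 = 16 − 7 = 9 completes the 16 across.
R2C1 = 16 − 10 = 6 completes the 16 across.
R3C1 = 17 − 15 = 2 completes the 17 across.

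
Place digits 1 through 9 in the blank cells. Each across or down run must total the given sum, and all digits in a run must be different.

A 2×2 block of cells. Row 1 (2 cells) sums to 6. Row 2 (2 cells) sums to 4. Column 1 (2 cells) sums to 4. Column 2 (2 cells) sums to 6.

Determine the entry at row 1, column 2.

5

4 in 2 cells must be {1,3}.
The 6 across and the 4 down share only 1, so (1,1) = 1.
(1,2) = 6 − 1 = 5 completes the 6 across.
(2,1) = 4 − 1 = 3 completes the 4 down.
(2,2) = 4 − 3 = 1 completes the 4 across.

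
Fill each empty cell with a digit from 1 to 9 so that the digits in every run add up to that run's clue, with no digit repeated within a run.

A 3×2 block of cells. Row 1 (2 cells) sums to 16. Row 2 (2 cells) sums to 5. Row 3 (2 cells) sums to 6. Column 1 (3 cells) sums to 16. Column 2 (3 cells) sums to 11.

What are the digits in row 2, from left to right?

2 3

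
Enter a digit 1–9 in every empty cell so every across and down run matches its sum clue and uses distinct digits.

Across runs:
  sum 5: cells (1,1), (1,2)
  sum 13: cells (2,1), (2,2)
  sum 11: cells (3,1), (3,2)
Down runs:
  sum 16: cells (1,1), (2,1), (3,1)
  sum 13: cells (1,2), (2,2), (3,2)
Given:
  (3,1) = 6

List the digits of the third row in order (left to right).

6 5

(3,2) = 11 − 6 = 5 completes the 11 across.
No cell is forced outright now. (1,2) can only be 1 or 2 (the digits allowed by both its 5 across and its 13 down). If (1,2) = 1: then (1,1) would have to be in {4} for the 5 across but in {1,2,3,7,8,9} for the 16 down — contradiction. So (1,2) = 2.
(1,1) = 5 − 2 = 3 completes the 5 across.
(2,1) = 16 − 9 = 7 completes the 16 down.
(2,2) = 13 − 7 = 6 completes the 13 across.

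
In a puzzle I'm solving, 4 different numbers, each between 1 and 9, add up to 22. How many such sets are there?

4 distinct digits from 1–9 sum between 10 and 30.

11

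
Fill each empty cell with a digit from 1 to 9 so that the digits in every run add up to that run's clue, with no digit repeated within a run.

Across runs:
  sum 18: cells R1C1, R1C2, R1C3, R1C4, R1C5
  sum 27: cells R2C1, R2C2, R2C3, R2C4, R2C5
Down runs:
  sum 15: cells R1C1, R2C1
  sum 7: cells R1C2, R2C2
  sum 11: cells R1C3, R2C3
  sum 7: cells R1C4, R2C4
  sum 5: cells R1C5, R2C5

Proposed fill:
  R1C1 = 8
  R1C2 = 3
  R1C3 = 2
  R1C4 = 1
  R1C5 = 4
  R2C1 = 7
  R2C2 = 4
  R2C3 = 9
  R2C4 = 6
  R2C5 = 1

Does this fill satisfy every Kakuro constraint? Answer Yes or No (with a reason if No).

Yes

Across: 8+3+2+1+4=18; 7+4+9+6+1=27. Down: 8+7=15; 3+4=7; 2+9=11; 1+6=7; 4+1=5. No digit repeats within any run.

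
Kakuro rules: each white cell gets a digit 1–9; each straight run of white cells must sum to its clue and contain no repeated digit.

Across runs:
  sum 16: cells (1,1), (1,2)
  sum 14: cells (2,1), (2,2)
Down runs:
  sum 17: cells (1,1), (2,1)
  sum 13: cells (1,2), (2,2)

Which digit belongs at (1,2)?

7

16 in 2 cells must be {7,9}; 17 in 2 cells must be {8,9}.
The 16 across and the 17 down share only 9, so (1,1) = 9.
(1,2) = 16 − 9 = 7 completes the 16 across.
(2,1) = 17 − 9 = 8 completes the 17 down.
(2,2) = 14 − 8 = 6 completes the 14 across.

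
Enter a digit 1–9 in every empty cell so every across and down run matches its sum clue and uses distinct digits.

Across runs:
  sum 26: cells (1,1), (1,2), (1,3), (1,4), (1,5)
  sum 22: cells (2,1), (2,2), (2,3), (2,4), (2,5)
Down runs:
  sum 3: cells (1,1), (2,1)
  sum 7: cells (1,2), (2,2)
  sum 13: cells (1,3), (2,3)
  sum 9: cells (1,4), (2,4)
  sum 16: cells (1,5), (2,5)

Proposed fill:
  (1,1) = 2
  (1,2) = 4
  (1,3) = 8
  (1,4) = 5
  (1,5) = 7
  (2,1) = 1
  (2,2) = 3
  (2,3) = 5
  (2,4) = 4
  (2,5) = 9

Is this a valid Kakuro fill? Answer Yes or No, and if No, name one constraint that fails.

Across: 2+4+8+5+7=26; 1+3+5+4+9=22. Down: 2+1=3; 4+3=7; 8+5=13; 5+4=9; 7+9=16. No digit repeats within any run.

Yes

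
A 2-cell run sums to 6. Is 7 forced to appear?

No

Counterexample: {1,5} sums to 6 without using 7.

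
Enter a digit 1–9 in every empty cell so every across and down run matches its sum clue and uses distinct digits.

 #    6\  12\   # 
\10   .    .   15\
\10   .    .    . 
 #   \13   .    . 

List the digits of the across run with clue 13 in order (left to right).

Nothing is forced directly, so branch on R2C3, whose candidates are 6 or 7. If R2C3 = 6: that forces R2C1 = 1, R2C2 = 3, R3C3 = 9, after which R1C1 would have to be in {1,2,3,4,6,7,8,9} for the 10 across but in {5} for the 6 down — contradiction. So R2C3 = 7.
R3C3 = 15 − 7 = 8 completes the 15 down.
R3C2 = 13 − 8 = 5 completes the 13 across.
R2C2 = 1: the only remaining digit allowed by both the 10 across and the 12 down.
R1C2 = 12 − 6 = 6 completes the 12 down.
R2C1 = 10 − 8 = 2 completes the 10 across.
R1C1 = 10 − 6 = 4 completes the 10 across.

5, 8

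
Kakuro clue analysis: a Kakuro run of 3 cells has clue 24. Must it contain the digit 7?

The only way to make 24 from 3 distinct digits is {7,8,9}, which contains 7.

Yes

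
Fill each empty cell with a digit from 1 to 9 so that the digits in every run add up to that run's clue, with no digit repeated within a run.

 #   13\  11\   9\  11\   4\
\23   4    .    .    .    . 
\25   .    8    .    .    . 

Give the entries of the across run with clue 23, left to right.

4, 3, 8, 7, 1

4 in 2 cells must be {1,3}.
R1C2 = 11 − 8 = 3 completes the 11 down.
R1C5 = 1: the only remaining digit allowed by both the 23 across and the 4 down.
R2C1 = 13 − 4 = 9 completes the 13 down.
R2C5 = 4 − 1 = 3 completes the 4 down.
Given what's placed, R2C4 must be 4 to fit the 25 across and 11 down.
R1C4 = 11 − 4 = 7 completes the 11 down.
R2C3 = 25 − 24 = 1 completes the 25 across.
R1C3 = 23 − 15 = 8 completes the 23 across.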